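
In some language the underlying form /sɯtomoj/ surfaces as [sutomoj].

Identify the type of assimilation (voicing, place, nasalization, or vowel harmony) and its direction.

vowel harmony, regressive

/ɯ/→[u].
Vowels agree with the last vowel, so the harmony is regressive.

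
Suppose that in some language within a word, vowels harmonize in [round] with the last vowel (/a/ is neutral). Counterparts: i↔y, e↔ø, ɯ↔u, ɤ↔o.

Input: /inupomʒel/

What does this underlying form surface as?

[inɯpɤmʒel]

/u/ harmonizes with /e/ ([-round]) → [ɯ]
/o/ harmonizes with /e/ ([-round]) → [ɤ]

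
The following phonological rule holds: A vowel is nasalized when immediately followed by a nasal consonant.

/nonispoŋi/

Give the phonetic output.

/o/ before nasal /n/ → [õ]
/o/ before nasal /ŋ/ → [õ]

[nõnispõŋi]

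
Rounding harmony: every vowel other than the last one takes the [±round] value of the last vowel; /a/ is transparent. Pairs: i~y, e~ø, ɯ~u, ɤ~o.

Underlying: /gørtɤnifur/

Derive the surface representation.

[gørtonyfur]

/ɤ/ harmonizes with /u/ ([+round]) → [o]
/i/ harmonizes with /u/ ([+round]) → [y]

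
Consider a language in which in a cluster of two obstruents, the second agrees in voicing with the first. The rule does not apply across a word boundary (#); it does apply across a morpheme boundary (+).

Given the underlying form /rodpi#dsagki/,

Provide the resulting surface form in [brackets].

/p/ after /d/ (voiced) → [b]
/s/ after /d/ (voiced) → [z]
/k/ after /g/ (voiced) → [g]

[rodbi#dzaggi]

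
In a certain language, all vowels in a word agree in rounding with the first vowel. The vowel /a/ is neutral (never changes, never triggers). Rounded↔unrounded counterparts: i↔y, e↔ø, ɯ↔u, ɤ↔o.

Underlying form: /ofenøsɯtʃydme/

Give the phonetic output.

/e/ harmonizes with /o/ ([+round]) → [ø]
/ɯ/ harmonizes with /o/ ([+round]) → [u]
/e/ harmonizes with /o/ ([+round]) → [ø]

[ofønøsutʃydmø]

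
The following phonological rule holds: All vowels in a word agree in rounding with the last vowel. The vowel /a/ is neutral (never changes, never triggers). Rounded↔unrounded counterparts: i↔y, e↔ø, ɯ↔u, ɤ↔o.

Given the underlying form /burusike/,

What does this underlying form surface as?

[bɯrɯsike]

/u/ harmonizes with /e/ ([-round]) → [ɯ]
/u/ harmonizes with /e/ ([-round]) → [ɯ]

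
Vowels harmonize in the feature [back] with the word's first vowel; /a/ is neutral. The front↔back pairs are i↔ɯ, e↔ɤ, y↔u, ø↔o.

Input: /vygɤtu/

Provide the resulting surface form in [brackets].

[vygety]

/ɤ/ harmonizes with /y/ ([-back]) → [e]
/u/ harmonizes with /y/ ([-back]) → [y]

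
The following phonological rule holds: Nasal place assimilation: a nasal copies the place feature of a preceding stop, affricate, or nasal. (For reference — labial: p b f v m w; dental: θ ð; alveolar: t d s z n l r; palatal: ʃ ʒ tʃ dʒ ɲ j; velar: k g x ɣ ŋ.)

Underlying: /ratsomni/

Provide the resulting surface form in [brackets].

[ratsommi]

/n/ after /m/ (labial) → [m]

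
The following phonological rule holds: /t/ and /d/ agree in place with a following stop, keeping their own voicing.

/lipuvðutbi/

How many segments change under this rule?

1

/t/ before /b/ (labial) → [p]
1 segment changes.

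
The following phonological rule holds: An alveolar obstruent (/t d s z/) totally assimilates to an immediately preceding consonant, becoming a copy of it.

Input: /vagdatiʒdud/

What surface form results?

/d/ after /g/ → [g] (total assimilation)
/d/ after /ʒ/ → [ʒ] (total assimilation)

[vaggatiʒʒud]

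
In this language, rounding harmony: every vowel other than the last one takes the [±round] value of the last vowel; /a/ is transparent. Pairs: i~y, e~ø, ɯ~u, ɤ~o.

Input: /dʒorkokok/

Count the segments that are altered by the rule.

0

No segment meets the rule's conditions.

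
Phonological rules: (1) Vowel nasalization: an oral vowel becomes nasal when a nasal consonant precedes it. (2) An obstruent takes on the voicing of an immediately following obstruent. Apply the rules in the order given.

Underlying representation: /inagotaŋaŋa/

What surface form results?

[inãgotaŋãŋã]

Rule 1: /a/ after nasal /n/ → [ã]
Rule 1: /a/ after nasal /ŋ/ → [ã]
Rule 1: /a/ after nasal /ŋ/ → [ã]
After rule 1: inãgotaŋãŋã
Rule 2: no segment meets the rule's conditions; no change.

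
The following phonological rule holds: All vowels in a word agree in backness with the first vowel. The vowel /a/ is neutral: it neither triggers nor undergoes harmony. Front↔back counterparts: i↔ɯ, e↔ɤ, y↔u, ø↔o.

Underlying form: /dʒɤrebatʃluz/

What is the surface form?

/e/ harmonizes with /ɤ/ ([+back]) → [ɤ]

[dʒɤrɤbatʃluz]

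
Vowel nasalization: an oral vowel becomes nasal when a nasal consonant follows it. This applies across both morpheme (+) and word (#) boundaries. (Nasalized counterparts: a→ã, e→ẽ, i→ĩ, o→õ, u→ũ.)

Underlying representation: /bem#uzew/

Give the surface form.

/e/ before nasal /m/ → [ẽ]

[bẽm#uzew]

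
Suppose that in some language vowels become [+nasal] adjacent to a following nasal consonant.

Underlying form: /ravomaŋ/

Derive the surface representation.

/o/ before nasal /m/ → [õ]
/a/ before nasal /ŋ/ → [ã]

[ravõmãŋ]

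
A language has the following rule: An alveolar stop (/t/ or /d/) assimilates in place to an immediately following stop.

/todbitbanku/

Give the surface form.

[tobbipbanku]

/d/ before /b/ (labial) → [b]
/t/ before /b/ (labial) → [p]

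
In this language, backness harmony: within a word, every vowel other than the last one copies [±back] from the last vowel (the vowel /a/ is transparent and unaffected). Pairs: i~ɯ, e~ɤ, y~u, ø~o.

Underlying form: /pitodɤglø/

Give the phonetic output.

[pitødeglø]

/o/ harmonizes with /ø/ ([-back]) → [ø]
/ɤ/ harmonizes with /ø/ ([-back]) → [e]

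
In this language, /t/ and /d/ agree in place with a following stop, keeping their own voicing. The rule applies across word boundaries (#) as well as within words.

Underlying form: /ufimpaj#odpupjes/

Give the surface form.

/d/ before /p/ (labial) → [b]

[ufimpaj#obpupjes]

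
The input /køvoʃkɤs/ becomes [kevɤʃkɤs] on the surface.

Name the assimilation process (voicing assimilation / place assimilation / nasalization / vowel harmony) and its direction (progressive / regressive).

vowel harmony, regressive

/ø/→[e] /o/→[ɤ].
Vowels agree with the last vowel, so the harmony is regressive.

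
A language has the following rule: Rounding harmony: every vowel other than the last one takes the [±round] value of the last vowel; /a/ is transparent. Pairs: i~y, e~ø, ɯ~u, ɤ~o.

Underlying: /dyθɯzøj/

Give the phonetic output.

/ɯ/ harmonizes with /ø/ ([+round]) → [u]

[dyθuzøj]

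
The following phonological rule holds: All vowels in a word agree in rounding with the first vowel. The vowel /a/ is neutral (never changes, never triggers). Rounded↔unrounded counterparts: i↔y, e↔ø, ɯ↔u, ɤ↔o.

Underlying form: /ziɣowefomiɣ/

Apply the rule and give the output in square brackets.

/o/ harmonizes with /i/ ([-round]) → [ɤ]
/o/ harmonizes with /i/ ([-round]) → [ɤ]

[ziɣɤwefɤmiɣ]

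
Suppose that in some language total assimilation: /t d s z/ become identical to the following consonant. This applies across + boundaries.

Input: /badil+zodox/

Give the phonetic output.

[badil+zodox]

no segment meets the rule's conditions; no change.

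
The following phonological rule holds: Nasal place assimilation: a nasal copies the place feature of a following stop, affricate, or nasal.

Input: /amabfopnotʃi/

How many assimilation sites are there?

0

No segment meets the rule's conditions.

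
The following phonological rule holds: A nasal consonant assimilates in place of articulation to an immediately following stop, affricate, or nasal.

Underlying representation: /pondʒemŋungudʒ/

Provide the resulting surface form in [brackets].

[poɲdʒeŋŋuŋgudʒ]

/n/ before /dʒ/ (palatal) → [ɲ]
/m/ before /ŋ/ (velar) → [ŋ]
/n/ before /g/ (velar) → [ŋ]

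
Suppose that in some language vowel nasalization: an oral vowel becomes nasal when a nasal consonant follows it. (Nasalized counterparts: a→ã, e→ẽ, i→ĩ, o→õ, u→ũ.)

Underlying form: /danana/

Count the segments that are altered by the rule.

/a/ before nasal /n/ → [ã]
/a/ before nasal /n/ → [ã]
2 segments change.

2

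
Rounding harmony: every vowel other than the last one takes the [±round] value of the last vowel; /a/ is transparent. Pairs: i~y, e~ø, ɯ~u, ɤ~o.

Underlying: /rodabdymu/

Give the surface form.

[rodabdymu]

no segment meets the rule's conditions; no change.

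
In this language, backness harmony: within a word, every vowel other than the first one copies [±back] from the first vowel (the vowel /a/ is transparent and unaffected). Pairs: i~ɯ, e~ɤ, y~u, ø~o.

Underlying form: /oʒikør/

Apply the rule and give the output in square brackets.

/i/ harmonizes with /o/ ([+back]) → [ɯ]
/ø/ harmonizes with /o/ ([+back]) → [o]

[oʒɯkor]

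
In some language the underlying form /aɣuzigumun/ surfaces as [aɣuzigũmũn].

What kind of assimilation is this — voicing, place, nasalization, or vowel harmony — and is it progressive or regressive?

nasalization, regressive

/u/→[ũ] /u/→[ũ].
Each target copies a feature from the following segment, so the direction is regressive.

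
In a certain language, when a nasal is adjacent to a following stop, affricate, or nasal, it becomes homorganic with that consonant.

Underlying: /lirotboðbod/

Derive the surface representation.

no segment meets the rule's conditions; no change.

[lirotboðbod]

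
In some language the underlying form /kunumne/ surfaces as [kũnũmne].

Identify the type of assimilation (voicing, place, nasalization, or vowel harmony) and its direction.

nasalization, regressive

/u/→[ũ] /u/→[ũ].
Each target copies a feature from the following segment, so the direction is regressive.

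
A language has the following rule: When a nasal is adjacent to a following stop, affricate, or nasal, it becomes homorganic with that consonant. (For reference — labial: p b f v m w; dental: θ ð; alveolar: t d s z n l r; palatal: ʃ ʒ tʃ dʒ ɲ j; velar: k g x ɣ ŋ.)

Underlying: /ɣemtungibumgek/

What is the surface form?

[ɣentuŋgibuŋgek]

/m/ before /t/ (alveolar) → [n]
/n/ before /g/ (velar) → [ŋ]
/m/ before /g/ (velar) → [ŋ]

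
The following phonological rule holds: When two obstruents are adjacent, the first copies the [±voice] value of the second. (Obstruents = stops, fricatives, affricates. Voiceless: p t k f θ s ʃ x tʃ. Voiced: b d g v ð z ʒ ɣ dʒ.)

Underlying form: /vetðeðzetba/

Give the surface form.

/t/ before /ð/ (voiced) → [d]
/t/ before /b/ (voiced) → [d]

[vedðeðzedba]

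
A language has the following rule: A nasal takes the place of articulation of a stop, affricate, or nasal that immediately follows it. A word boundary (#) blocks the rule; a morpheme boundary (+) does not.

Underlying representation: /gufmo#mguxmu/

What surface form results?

/m/ before /g/ (velar) → [ŋ]

[gufmo#ŋguxmu]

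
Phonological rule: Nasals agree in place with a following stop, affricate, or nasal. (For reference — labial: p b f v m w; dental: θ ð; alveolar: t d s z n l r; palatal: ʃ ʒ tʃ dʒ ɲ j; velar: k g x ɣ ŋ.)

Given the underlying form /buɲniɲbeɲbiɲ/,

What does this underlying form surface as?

/ɲ/ before /n/ (alveolar) → [n]
/ɲ/ before /b/ (labial) → [m]
/ɲ/ before /b/ (labial) → [m]

[bunnimbembiɲ]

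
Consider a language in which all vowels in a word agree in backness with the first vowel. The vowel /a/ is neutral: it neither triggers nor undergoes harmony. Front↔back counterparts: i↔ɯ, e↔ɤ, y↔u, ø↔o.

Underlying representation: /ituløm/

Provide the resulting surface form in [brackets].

[ityløm]

/u/ harmonizes with /i/ ([-back]) → [y]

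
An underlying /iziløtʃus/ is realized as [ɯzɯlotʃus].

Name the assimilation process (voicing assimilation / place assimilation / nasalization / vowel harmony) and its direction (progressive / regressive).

/i/→[ɯ] /i/→[ɯ] /ø/→[o].
Vowels agree with the last vowel, so the harmony is regressive.

vowel harmony, regressive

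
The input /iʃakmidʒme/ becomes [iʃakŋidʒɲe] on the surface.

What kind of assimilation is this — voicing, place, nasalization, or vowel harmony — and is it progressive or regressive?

place assimilation, progressive

/m/→[ŋ] /m/→[ɲ].
Each target copies a feature from the preceding segment, so the direction is progressive.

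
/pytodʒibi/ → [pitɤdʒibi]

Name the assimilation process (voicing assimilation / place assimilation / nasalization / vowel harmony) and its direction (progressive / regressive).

vowel harmony, regressive

/y/→[i] /o/→[ɤ].
Vowels agree with the last vowel, so the harmony is regressive.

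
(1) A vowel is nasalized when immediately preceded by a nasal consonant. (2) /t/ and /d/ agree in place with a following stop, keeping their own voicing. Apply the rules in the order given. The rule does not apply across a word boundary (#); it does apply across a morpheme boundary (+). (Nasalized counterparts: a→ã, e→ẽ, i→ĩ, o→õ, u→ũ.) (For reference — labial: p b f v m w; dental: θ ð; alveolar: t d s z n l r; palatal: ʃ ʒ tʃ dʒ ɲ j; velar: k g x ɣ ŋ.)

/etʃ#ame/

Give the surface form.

[etʃ#amẽ]

Rule 1: /e/ after nasal /m/ → [ẽ]
After rule 1: etʃ#amẽ
Rule 2: no segment meets the rule's conditions; no change.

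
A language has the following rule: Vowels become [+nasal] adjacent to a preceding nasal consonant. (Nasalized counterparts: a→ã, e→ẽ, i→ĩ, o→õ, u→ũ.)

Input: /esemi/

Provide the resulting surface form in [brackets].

/i/ after nasal /m/ → [ĩ]

[esemĩ]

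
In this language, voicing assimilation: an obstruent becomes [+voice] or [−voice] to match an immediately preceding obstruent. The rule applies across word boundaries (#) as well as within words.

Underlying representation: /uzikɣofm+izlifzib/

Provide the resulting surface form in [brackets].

[uzikxofm+izlifsib]

/ɣ/ after /k/ (voiceless) → [x]
/z/ after /f/ (voiceless) → [s]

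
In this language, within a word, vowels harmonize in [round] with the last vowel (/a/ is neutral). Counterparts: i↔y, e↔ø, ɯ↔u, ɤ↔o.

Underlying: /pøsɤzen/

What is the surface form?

/ø/ harmonizes with /e/ ([-round]) → [e]

[pesɤzen]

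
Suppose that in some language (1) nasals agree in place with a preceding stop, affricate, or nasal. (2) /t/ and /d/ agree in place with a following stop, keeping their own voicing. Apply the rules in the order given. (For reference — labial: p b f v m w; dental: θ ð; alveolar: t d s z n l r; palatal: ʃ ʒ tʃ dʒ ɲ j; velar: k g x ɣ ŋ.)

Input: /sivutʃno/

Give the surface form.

Rule 1: /n/ after /tʃ/ (palatal) → [ɲ]
After rule 1: sivutʃɲo
Rule 2: no segment meets the rule's conditions; no change.

[sivutʃɲo]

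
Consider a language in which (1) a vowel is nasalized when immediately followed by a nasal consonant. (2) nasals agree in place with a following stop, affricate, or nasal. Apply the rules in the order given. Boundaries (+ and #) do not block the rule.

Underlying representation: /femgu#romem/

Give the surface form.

Rule 1: /e/ before nasal /m/ → [ẽ]
Rule 1: /o/ before nasal /m/ → [õ]
Rule 1: /e/ before nasal /m/ → [ẽ]
After rule 1: fẽmgu#rõmẽm
Rule 2: /m/ before /g/ (velar) → [ŋ]

[fẽŋgu#rõmẽm]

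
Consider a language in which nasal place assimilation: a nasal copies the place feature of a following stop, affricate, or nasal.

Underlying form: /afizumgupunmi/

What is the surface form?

[afizuŋgupummi]

/m/ before /g/ (velar) → [ŋ]
/n/ before /m/ (labial) → [m]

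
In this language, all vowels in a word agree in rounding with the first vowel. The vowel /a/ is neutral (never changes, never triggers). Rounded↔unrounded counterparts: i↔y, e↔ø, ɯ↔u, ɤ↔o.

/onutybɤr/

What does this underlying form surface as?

[onutybor]

/ɤ/ harmonizes with /o/ ([+round]) → [o]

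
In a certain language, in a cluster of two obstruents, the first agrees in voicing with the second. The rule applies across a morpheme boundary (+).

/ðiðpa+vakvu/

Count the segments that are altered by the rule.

2

/ð/ before /p/ (voiceless) → [θ]
/k/ before /v/ (voiced) → [g]
2 segments change.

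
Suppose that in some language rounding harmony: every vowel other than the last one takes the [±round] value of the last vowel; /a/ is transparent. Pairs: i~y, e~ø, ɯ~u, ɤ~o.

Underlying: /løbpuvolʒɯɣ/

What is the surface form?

[lebpɯvɤlʒɯɣ]

/ø/ harmonizes with /ɯ/ ([-round]) → [e]
/u/ harmonizes with /ɯ/ ([-round]) → [ɯ]
/o/ harmonizes with /ɯ/ ([-round]) → [ɤ]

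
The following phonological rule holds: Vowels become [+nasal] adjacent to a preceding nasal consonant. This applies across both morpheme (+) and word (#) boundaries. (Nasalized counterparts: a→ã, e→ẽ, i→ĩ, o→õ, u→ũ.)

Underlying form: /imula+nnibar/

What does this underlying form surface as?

[imũla+nnĩbar]

/u/ after nasal /m/ → [ũ]
/i/ after nasal /n/ → [ĩ]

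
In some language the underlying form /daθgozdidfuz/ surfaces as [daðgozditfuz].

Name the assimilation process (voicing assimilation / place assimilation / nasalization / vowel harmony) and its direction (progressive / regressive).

voicing assimilation, regressive

/θ/→[ð] /d/→[t].
Each target copies a feature from the following segment, so the direction is regressive.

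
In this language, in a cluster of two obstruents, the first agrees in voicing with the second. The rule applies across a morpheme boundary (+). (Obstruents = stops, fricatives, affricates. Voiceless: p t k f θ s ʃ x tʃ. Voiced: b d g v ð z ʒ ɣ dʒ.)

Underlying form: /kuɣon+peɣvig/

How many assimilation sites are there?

No segment meets the rule's conditions.

0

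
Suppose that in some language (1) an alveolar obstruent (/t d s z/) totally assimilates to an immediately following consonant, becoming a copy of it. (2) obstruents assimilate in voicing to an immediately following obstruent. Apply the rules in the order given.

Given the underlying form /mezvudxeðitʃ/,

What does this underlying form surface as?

[mevvuxxeðitʃ]

Rule 1: /z/ before /v/ → [v] (total assimilation)
Rule 1: /d/ before /x/ → [x] (total assimilation)
After rule 1: mevvuxxeðitʃ
Rule 2: no segment meets the rule's conditions; no change.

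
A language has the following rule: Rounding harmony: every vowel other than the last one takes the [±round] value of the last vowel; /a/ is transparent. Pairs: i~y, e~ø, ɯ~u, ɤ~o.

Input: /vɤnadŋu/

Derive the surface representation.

/ɤ/ harmonizes with /u/ ([+round]) → [o]

[vonadŋu]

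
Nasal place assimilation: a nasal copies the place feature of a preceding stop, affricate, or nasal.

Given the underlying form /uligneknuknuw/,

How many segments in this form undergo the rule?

3

/n/ after /g/ (velar) → [ŋ]
/n/ after /k/ (velar) → [ŋ]
/n/ after /k/ (velar) → [ŋ]
3 segments change.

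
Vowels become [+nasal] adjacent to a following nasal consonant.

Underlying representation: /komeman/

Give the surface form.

/o/ before nasal /m/ → [õ]
/e/ before nasal /m/ → [ẽ]
/a/ before nasal /n/ → [ã]

[kõmẽmãn]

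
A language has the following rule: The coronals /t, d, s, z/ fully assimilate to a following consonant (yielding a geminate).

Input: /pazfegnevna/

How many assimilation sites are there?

1

/z/ before /f/ → [f] (total assimilation)
1 segment changes.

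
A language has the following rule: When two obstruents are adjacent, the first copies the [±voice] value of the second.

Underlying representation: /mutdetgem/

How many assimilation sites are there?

2

/t/ before /d/ (voiced) → [d]
/t/ before /g/ (voiced) → [d]
2 segments change.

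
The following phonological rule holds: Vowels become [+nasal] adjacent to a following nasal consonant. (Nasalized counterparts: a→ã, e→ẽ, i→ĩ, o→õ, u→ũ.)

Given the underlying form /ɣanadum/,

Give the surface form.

/a/ before nasal /n/ → [ã]
/u/ before nasal /m/ → [ũ]

[ɣãnadũm]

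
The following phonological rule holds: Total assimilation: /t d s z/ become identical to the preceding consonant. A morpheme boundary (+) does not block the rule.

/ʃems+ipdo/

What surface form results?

/s/ after /m/ → [m] (total assimilation)
/d/ after /p/ → [p] (total assimilation)

[ʃemm+ippo]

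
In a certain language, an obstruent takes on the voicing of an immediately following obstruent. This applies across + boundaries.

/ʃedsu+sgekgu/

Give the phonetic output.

[ʃetsu+zgeggu]

/d/ before /s/ (voiceless) → [t]
/s/ before /g/ (voiced) → [z]
/k/ before /g/ (voiced) → [g]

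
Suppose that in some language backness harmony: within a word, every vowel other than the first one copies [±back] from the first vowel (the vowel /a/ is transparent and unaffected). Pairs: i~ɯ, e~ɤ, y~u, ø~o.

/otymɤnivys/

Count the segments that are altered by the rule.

3

/y/ harmonizes with /o/ ([+back]) → [u]
/i/ harmonizes with /o/ ([+back]) → [ɯ]
/y/ harmonizes with /o/ ([+back]) → [u]
3 segments change.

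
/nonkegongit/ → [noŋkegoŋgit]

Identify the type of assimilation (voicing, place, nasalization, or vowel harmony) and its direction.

place assimilation, regressive

/n/→[ŋ] /n/→[ŋ].
Each target copies a feature from the following segment, so the direction is regressive.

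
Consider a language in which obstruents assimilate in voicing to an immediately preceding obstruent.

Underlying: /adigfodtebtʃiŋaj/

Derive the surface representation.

[adigvoddebdʒiŋaj]

/f/ after /g/ (voiced) → [v]
/t/ after /d/ (voiced) → [d]
/tʃ/ after /b/ (voiced) → [dʒ]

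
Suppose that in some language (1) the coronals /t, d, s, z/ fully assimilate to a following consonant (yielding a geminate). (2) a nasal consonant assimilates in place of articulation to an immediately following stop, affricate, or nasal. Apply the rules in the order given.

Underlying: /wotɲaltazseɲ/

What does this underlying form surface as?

[woɲɲaltasseɲ]

Rule 1: /t/ before /ɲ/ → [ɲ] (total assimilation)
Rule 1: /z/ before /s/ → [s] (total assimilation)
After rule 1: woɲɲaltasseɲ
Rule 2: no segment meets the rule's conditions; no change.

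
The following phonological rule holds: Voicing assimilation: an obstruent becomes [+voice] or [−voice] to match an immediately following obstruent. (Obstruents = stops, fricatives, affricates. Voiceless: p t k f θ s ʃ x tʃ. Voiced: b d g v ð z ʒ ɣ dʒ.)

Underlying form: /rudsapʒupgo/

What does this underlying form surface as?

[rutsabʒubgo]

/d/ before /s/ (voiceless) → [t]
/p/ before /ʒ/ (voiced) → [b]
/p/ before /g/ (voiced) → [b]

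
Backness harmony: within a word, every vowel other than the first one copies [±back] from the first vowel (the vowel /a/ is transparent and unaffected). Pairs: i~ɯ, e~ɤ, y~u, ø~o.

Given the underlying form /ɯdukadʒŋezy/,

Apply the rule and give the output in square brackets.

[ɯdukadʒŋɤzu]

/e/ harmonizes with /ɯ/ ([+back]) → [ɤ]
/y/ harmonizes with /ɯ/ ([+back]) → [u]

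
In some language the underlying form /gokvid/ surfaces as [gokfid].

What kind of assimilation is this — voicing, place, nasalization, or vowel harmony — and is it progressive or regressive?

/v/→[f].
Each target copies a feature from the preceding segment, so the direction is progressive.

voicing assimilation, progressive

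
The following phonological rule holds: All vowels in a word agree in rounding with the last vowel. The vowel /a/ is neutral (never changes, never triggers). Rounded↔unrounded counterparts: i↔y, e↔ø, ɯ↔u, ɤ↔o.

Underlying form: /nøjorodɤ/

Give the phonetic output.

[nejɤrɤdɤ]

/ø/ harmonizes with /ɤ/ ([-round]) → [e]
/o/ harmonizes with /ɤ/ ([-round]) → [ɤ]
/o/ harmonizes with /ɤ/ ([-round]) → [ɤ]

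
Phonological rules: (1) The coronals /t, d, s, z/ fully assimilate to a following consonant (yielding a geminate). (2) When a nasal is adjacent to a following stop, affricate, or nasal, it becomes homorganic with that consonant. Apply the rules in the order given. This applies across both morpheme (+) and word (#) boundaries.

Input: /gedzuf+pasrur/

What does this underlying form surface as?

Rule 1: /d/ before /z/ → [z] (total assimilation)
Rule 1: /s/ before /r/ → [r] (total assimilation)
After rule 1: gezzuf+parrur
Rule 2: no segment meets the rule's conditions; no change.

[gezzuf+parrur]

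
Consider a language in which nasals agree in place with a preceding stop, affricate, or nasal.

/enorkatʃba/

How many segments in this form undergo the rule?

No segment meets the rule's conditions.

0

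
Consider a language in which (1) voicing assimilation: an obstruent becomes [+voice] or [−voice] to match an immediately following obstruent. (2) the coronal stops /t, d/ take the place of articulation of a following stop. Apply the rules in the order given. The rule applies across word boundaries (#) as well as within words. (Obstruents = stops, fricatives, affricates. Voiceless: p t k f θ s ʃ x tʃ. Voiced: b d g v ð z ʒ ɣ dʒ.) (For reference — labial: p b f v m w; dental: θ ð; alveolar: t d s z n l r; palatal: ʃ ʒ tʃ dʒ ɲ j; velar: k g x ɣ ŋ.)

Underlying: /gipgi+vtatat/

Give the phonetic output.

Rule 1: /p/ before /g/ (voiced) → [b]
Rule 1: /v/ before /t/ (voiceless) → [f]
After rule 1: gibgi+ftatat
Rule 2: no segment meets the rule's conditions; no change.

[gibgi+ftatat]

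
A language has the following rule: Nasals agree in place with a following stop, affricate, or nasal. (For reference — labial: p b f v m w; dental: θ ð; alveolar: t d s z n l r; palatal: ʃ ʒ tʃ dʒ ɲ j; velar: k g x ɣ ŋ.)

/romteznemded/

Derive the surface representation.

/m/ before /t/ (alveolar) → [n]
/m/ before /d/ (alveolar) → [n]

[ronteznended]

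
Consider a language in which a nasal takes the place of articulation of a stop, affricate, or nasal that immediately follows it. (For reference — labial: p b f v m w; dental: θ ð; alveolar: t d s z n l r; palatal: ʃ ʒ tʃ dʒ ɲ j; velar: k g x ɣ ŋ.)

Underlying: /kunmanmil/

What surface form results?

[kummammil]

/n/ before /m/ (labial) → [m]
/n/ before /m/ (labial) → [m]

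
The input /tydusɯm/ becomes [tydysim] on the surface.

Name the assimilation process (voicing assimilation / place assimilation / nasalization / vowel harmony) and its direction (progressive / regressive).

/u/→[y] /ɯ/→[i].
Vowels agree with the first vowel, so the harmony is progressive.

vowel harmony, progressive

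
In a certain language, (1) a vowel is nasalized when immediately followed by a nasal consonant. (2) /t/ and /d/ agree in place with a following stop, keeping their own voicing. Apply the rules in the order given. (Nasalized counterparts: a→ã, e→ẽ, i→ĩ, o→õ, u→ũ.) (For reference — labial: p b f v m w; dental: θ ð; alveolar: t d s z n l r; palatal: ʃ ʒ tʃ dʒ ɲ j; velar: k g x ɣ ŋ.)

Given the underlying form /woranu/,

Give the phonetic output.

Rule 1: /a/ before nasal /n/ → [ã]
After rule 1: worãnu
Rule 2: no segment meets the rule's conditions; no change.

[worãnu]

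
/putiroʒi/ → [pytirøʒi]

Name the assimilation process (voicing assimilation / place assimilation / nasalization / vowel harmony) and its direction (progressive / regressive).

vowel harmony, regressive

/u/→[y] /o/→[ø].
Vowels agree with the last vowel, so the harmony is regressive.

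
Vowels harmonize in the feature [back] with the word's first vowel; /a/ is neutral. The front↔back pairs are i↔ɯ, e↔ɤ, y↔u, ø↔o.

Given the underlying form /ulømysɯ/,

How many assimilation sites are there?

/ø/ harmonizes with /u/ ([+back]) → [o]
/y/ harmonizes with /u/ ([+back]) → [u]
2 segments change.

2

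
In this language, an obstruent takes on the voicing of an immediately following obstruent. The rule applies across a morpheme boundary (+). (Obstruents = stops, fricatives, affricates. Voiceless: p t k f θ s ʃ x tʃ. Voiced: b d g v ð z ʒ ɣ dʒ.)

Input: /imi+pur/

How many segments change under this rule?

No segment meets the rule's conditions.

0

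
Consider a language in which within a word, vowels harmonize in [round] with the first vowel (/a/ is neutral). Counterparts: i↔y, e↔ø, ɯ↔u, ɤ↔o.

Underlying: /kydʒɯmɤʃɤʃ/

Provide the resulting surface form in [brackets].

/ɯ/ harmonizes with /y/ ([+round]) → [u]
/ɤ/ harmonizes with /y/ ([+round]) → [o]
/ɤ/ harmonizes with /y/ ([+round]) → [o]

[kydʒumoʃoʃ]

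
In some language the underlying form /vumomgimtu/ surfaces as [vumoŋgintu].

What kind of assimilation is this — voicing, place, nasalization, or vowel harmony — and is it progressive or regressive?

place assimilation, regressive

/m/→[ŋ] /m/→[n].
Each target copies a feature from the following segment, so the direction is regressive.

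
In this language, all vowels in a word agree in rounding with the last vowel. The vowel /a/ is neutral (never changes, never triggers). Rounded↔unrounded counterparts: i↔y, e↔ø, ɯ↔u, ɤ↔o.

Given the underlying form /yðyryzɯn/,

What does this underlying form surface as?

[iðirizɯn]

/y/ harmonizes with /ɯ/ ([-round]) → [i]
/y/ harmonizes with /ɯ/ ([-round]) → [i]
/y/ harmonizes with /ɯ/ ([-round]) → [i]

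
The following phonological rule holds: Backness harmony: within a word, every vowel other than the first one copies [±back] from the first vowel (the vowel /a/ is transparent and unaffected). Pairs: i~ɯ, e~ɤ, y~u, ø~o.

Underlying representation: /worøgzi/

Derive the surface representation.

[worogzɯ]

/ø/ harmonizes with /o/ ([+back]) → [o]
/i/ harmonizes with /o/ ([+back]) → [ɯ]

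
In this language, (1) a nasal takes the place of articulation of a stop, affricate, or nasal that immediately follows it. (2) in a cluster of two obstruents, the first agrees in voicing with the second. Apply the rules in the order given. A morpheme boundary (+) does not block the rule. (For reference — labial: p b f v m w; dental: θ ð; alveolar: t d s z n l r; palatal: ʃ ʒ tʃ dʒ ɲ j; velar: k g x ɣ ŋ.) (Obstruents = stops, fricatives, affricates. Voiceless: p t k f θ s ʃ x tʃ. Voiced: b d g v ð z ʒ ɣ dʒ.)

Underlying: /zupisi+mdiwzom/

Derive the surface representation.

[zupisi+ndiwzom]

Rule 1: /m/ before /d/ (alveolar) → [n]
After rule 1: zupisi+ndiwzom
Rule 2: no segment meets the rule's conditions; no change.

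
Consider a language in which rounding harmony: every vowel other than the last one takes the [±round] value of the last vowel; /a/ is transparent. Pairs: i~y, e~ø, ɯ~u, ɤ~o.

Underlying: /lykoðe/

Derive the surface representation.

[likɤðe]

/y/ harmonizes with /e/ ([-round]) → [i]
/o/ harmonizes with /e/ ([-round]) → [ɤ]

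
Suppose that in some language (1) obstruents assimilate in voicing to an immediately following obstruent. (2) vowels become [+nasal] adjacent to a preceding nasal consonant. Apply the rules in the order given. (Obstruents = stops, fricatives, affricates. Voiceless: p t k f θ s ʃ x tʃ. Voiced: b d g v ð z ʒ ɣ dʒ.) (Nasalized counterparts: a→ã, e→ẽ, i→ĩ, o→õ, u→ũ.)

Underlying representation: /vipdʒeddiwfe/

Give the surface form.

Rule 1: /p/ before /dʒ/ (voiced) → [b]
After rule 1: vibdʒeddiwfe
Rule 2: no segment meets the rule's conditions; no change.

[vibdʒeddiwfe]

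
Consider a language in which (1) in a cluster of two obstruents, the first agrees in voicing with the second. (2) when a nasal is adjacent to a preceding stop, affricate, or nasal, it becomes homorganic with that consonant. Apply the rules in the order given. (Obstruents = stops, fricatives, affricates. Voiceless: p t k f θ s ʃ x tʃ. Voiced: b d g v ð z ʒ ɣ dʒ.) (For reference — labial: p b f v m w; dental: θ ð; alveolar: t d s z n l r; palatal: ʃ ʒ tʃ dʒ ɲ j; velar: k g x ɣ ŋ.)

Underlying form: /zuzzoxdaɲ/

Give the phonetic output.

[zuzzoɣdaɲ]

Rule 1: /x/ before /d/ (voiced) → [ɣ]
After rule 1: zuzzoɣdaɲ
Rule 2: no segment meets the rule's conditions; no change.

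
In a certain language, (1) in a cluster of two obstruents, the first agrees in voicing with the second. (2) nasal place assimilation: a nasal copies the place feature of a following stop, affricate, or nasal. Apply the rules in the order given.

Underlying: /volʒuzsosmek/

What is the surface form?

Rule 1: /z/ before /s/ (voiceless) → [s]
After rule 1: volʒussosmek
Rule 2: no segment meets the rule's conditions; no change.

[volʒussosmek]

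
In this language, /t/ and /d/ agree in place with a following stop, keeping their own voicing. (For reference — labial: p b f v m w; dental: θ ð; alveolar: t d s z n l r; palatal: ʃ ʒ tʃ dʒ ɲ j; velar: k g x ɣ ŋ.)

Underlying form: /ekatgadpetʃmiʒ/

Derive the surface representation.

/t/ before /g/ (velar) → [k]
/d/ before /p/ (labial) → [b]

[ekakgabpetʃmiʒ]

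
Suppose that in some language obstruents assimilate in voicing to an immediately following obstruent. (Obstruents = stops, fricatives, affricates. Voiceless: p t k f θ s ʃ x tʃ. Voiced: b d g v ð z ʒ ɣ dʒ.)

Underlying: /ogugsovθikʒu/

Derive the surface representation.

/g/ before /s/ (voiceless) → [k]
/v/ before /θ/ (voiceless) → [f]
/k/ before /ʒ/ (voiced) → [g]

[oguksofθigʒu]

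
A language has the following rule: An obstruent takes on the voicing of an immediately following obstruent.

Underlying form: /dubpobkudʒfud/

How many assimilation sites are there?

/b/ before /p/ (voiceless) → [p]
/b/ before /k/ (voiceless) → [p]
/dʒ/ before /f/ (voiceless) → [tʃ]
3 segments change.

3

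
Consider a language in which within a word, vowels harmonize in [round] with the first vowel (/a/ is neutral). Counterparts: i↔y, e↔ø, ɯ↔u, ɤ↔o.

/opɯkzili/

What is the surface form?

/ɯ/ harmonizes with /o/ ([+round]) → [u]
/i/ harmonizes with /o/ ([+round]) → [y]
/i/ harmonizes with /o/ ([+round]) → [y]

[opukzyly]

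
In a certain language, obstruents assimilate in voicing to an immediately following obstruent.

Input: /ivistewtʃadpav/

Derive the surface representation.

/d/ before /p/ (voiceless) → [t]

[ivistewtʃatpav]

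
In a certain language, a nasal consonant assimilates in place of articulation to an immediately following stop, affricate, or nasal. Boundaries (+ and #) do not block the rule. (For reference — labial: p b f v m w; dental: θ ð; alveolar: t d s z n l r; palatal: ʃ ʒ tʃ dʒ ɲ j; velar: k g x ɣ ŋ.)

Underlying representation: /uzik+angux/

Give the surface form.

[uzik+aŋgux]

/n/ before /g/ (velar) → [ŋ]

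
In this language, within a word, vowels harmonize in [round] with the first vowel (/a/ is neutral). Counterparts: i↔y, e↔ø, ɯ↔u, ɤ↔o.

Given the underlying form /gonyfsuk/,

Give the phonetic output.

[gonyfsuk]

no segment meets the rule's conditions; no change.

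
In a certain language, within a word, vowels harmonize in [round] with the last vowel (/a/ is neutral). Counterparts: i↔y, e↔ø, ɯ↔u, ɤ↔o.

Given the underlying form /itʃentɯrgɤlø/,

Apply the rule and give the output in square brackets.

/i/ harmonizes with /ø/ ([+round]) → [y]
/e/ harmonizes with /ø/ ([+round]) → [ø]
/ɯ/ harmonizes with /ø/ ([+round]) → [u]
/ɤ/ harmonizes with /ø/ ([+round]) → [o]

[ytʃønturgolø]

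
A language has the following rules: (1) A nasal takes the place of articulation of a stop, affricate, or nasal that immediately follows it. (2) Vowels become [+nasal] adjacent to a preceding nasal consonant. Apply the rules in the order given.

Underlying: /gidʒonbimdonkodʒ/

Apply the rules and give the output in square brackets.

[gidʒombindoŋkodʒ]

Rule 1: /n/ before /b/ (labial) → [m]
Rule 1: /m/ before /d/ (alveolar) → [n]
Rule 1: /n/ before /k/ (velar) → [ŋ]
After rule 1: gidʒombindoŋkodʒ
Rule 2: no segment meets the rule's conditions; no change.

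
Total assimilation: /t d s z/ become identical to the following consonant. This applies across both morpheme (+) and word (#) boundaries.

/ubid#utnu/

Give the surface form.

/t/ before /n/ → [n] (total assimilation)

[ubid#unnu]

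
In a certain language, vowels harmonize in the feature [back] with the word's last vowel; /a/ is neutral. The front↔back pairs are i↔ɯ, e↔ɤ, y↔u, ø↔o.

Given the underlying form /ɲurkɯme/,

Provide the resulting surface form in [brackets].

[ɲyrkime]

/u/ harmonizes with /e/ ([-back]) → [y]
/ɯ/ harmonizes with /e/ ([-back]) → [i]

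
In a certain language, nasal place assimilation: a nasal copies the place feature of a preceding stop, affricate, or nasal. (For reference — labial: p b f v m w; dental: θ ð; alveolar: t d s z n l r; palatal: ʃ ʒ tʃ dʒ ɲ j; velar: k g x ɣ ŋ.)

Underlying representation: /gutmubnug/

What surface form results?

[gutnubmug]

/m/ after /t/ (alveolar) → [n]
/n/ after /b/ (labial) → [m]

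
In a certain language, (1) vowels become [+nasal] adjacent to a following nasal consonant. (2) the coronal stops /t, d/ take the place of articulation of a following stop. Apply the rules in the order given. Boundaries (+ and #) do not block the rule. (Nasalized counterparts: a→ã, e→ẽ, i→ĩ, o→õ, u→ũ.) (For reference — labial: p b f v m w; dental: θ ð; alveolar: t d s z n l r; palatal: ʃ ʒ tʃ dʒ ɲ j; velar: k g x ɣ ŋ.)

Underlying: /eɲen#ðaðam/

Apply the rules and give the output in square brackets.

Rule 1: /e/ before nasal /ɲ/ → [ẽ]
Rule 1: /e/ before nasal /n/ → [ẽ]
Rule 1: /a/ before nasal /m/ → [ã]
After rule 1: ẽɲẽn#ðaðãm
Rule 2: no segment meets the rule's conditions; no change.

[ẽɲẽn#ðaðãm]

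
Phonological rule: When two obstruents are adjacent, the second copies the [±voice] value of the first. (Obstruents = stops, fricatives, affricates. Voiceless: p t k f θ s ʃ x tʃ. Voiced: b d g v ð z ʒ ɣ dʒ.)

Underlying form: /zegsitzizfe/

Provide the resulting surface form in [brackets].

[zegzitsizve]

/s/ after /g/ (voiced) → [z]
/z/ after /t/ (voiceless) → [s]
/f/ after /z/ (voiced) → [v]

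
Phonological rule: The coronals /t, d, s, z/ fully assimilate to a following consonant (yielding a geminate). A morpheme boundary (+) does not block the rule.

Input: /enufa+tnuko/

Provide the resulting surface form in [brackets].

/t/ before /n/ → [n] (total assimilation)

[enufa+nnuko]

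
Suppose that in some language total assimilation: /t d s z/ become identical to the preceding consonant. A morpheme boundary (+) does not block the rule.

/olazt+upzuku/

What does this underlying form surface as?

[olazz+uppuku]

/t/ after /z/ → [z] (total assimilation)
/z/ after /p/ → [p] (total assimilation)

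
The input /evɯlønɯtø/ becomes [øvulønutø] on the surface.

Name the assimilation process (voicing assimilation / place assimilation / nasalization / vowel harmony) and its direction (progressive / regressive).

vowel harmony, regressive

/e/→[ø] /ɯ/→[u] /ɯ/→[u].
Vowels agree with the last vowel, so the harmony is regressive.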